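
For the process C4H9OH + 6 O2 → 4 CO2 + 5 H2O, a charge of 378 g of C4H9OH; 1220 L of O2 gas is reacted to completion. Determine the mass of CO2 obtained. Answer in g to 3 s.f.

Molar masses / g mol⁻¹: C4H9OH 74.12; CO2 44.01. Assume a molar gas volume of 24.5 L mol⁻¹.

n(C4H9OH) = 378.0 / 74.12 = 5.100 mol
n(O2) = 1220 / 24.5 = 49.80 mol
n/ν → C4H9OH: 5.100, O2: 8.300; C4H9OH is limiting.
n(CO2) = (4/1) × 5.100 = 20.40 mol
mass = 20.40 × 44.01 = 897.8 g

898 g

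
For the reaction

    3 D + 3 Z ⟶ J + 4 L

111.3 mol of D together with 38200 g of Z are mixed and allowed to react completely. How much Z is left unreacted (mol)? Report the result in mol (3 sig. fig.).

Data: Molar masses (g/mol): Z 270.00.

n(D) = 111.3 mol
n(Z) = 38200 / 270.00 = 141.5 mol
n/ν for D = 111.3/3 = 37.10
n/ν for Z = 141.5/3 = 47.17
Smallest n/ν is D → limiting reagent.
Z consumed = (3/3) × 111.3 = 111.3 mol
Z remaining = 141.5 − 111.3 = 30.20 mol

30.2 mol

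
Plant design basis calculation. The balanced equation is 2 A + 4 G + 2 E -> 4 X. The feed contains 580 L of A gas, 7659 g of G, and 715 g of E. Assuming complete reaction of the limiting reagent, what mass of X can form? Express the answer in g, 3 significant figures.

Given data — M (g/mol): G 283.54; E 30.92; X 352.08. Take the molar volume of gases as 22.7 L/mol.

n(A) = 580.0 / 22.7 = 25.55 mol
n(G) = 7659 / 283.54 = 27.01 mol
n(E) = 715.0 / 30.92 = 23.12 mol
n/ν for A = 25.55/2 = 12.78
n/ν for G = 27.01/4 = 6.753
n/ν for E = 23.12/2 = 11.56
Smallest n/ν is G → limiting reagent.
n(X) = (4/4) × 27.01 = 27.01 mol
mass = 27.01 × 352.08 = 9510 g

9510 g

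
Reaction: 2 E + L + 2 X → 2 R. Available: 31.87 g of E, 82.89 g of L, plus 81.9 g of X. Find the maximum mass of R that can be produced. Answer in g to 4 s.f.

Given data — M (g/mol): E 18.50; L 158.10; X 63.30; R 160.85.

n(E) = 31.87 / 18.50 = 1.723 mol
n(L) = 82.89 / 158.10 = 0.5243 mol
n(X) = 81.90 / 63.30 = 1.294 mol
n/ν for E = 1.723/2 = 0.8615
n/ν for L = 0.5243/1 = 0.5243
n/ν for X = 1.294/2 = 0.6470
Smallest n/ν is L → limiting reagent.
n(R) = (2/1) × 0.5243 = 1.049 mol
mass = 1.049 × 160.85 = 168.7 g

168.7 g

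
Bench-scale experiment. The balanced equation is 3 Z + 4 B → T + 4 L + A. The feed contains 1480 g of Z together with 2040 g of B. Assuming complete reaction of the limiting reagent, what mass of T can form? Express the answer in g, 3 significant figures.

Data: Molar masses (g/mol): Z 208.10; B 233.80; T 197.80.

n(Z) = 1480 / 208.10 = 7.112 mol
n(B) = 2040 / 233.80 = 8.725 mol
n/ν → Z: 2.371, B: 2.181; B is limiting.
n(T) = (1/4) × 8.725 = 2.181 mol
mass = 2.181 × 197.80 = 431.4 g

431 g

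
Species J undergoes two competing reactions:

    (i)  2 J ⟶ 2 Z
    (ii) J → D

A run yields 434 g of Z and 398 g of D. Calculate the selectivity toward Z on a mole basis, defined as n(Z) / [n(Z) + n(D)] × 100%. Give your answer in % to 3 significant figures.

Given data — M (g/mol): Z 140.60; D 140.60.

n(Z) = 434 / 140.60 = 3.087 mol
n(D) = 398 / 140.60 = 2.831 mol
selectivity = 3.087/(3.087+2.831) × 100 = 52.16 %

52.2 %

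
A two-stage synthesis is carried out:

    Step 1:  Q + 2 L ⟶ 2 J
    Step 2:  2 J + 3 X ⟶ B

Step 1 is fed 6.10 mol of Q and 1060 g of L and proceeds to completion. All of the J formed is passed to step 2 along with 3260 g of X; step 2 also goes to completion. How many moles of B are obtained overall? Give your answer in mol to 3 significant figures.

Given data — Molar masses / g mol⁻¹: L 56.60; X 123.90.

6.10 mol

Step 1:
n(Q) = 6.100 mol
n(L) = 1060 / 56.60 = 18.73 mol
n/ν for Q = 6.100/1 = 6.100
n/ν for L = 18.73/2 = 9.365
Smallest n/ν is Q → limiting reagent.
n(J) produced = (2/1) × 6.100 = 12.20 mol
Step 2:
n(J) available = 12.20 mol
n(X) = 3260 / 123.90 = 26.31 mol
n/ν for J = 12.20/2 = 6.100
n/ν for X = 26.31/3 = 8.770
Smallest n/ν is J → limiting reagent.
n(B) = (1/2) × 12.20 = 6.100 mol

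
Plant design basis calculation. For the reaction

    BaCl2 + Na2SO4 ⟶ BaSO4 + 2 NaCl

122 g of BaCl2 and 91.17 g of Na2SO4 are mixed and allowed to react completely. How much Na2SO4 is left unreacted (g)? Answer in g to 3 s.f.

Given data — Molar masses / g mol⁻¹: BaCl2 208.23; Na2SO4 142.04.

7.95 g

n(BaCl2) = 122.0 / 208.23 = 0.5859 mol
n(Na2SO4) = 91.17 / 142.04 = 0.6419 mol
n/ν for BaCl2 = 0.5859/1 = 0.5859
n/ν for Na2SO4 = 0.6419/1 = 0.6419
Smallest n/ν is BaCl2 → limiting reagent.
Na2SO4 consumed = (1/1) × 0.5859 = 0.5859 mol
Na2SO4 remaining = 0.6419 − 0.5859 = 0.05600 mol
mass = 0.05600 × 142.04 = 7.954 g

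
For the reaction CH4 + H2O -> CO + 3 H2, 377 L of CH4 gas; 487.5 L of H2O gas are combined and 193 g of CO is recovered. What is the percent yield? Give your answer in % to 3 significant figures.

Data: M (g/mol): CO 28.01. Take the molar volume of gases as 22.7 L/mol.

41.5 %

n(CH4) = 377.0 / 22.7 = 16.61 mol
n(H2O) = 487.5 / 22.7 = 21.48 mol
n/ν for CH4 = 16.61/1 = 16.61
n/ν for H2O = 21.48/1 = 21.48
Smallest n/ν is CH4 → limiting reagent.
theoretical n(CO) = (1/1) × 16.61 = 16.61 mol → 465.2 g
% yield = 193 / 465.2 × 100 = 41.49 %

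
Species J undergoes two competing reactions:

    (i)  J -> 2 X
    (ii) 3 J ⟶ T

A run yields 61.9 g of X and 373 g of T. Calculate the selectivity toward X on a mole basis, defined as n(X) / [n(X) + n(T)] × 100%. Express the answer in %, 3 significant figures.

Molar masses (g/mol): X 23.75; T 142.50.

49.9 %

n(X) = 61.9 / 23.75 = 2.606 mol
n(T) = 373 / 142.50 = 2.618 mol
selectivity = 2.606/(2.606+2.618) × 100 = 49.89 %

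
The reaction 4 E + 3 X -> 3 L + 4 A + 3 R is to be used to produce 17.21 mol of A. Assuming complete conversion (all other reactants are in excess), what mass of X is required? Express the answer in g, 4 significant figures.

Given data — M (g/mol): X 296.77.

3831 g

n(A) = 17.21 mol
n(X) = (3/4) × 17.21 = 12.91 mol
mass = 12.91 × 296.77 = 3831 g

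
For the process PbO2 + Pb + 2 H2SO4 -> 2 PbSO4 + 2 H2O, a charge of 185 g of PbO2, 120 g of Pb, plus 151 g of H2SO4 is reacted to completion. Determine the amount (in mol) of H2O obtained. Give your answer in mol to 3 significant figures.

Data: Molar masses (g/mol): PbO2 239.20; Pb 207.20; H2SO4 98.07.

1.16 mol

n(PbO2) = 185.0 / 239.20 = 0.7734 mol
n(Pb) = 120.0 / 207.20 = 0.5792 mol
n(H2SO4) = 151.0 / 98.07 = 1.540 mol
n/ν → PbO2: 0.7734, Pb: 0.5792, H2SO4: 0.7700; Pb is limiting.
n(H2O) = (2/1) × 0.5792 = 1.158 mol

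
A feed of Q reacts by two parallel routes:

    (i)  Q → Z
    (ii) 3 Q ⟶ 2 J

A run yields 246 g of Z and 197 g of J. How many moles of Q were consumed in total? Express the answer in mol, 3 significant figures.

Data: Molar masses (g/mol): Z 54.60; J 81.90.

8.11 mol

n(Z) = 246 / 54.60 = 4.505 mol
n(J) = 197 / 81.90 = 2.405 mol
n(Q) via (i) = (1/1)×4.505 = 4.505 mol
n(Q) via (ii) = (3/2)×2.405 = 3.608 mol
total n(Q) = 4.505 + 3.608 = 8.113 mol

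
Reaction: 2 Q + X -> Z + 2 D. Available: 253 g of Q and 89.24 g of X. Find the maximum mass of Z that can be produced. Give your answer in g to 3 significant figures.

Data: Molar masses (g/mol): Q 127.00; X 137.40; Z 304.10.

198 g

n(Q) = 253.0 / 127.00 = 1.992 mol
n(X) = 89.24 / 137.40 = 0.6495 mol
n/ν → Q: 0.9960, X: 0.6495; X is limiting.
n(Z) = (1/1) × 0.6495 = 0.6495 mol
mass = 0.6495 × 304.10 = 197.5 g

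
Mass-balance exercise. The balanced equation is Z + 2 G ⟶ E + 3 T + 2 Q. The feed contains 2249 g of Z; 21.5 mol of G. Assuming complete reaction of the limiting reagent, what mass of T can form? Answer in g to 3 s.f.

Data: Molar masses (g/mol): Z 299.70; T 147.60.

n(Z) = 2249 / 299.70 = 7.504 mol
n(G) = 21.50 mol
n/ν → Z: 7.504, G: 10.75; Z is limiting.
n(T) = (3/1) × 7.504 = 22.51 mol
mass = 22.51 × 147.60 = 3322 g

3320 g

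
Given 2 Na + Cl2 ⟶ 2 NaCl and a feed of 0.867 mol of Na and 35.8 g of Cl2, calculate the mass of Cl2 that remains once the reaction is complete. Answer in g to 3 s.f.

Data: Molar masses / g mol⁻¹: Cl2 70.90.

5.06 g

n(Na) = 0.8670 mol
n(Cl2) = 35.80 / 70.90 = 0.5049 mol
n/ν → Na: 0.4335, Cl2: 0.5049; Na is limiting.
Cl2 consumed = (1/2) × 0.8670 = 0.4335 mol
Cl2 remaining = 0.5049 − 0.4335 = 0.07140 mol
mass = 0.07140 × 70.90 = 5.062 g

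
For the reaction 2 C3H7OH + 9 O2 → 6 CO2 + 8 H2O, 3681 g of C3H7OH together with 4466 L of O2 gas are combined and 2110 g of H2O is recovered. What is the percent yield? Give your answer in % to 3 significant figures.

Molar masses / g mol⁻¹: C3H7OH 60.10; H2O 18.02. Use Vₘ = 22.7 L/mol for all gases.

67.0 %

n(C3H7OH) = 3681 / 60.10 = 61.25 mol
n(O2) = 4466 / 22.7 = 196.7 mol
n/ν for C3H7OH = 61.25/2 = 30.63
n/ν for O2 = 196.7/9 = 21.86
Smallest n/ν is O2 → limiting reagent.
theoretical n(H2O) = (8/9) × 196.7 = 174.8 mol → 3150 g
% yield = 2110 / 3150 × 100 = 66.98 %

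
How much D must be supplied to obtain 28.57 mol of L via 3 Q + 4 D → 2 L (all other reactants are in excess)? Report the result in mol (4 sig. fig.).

57.14 mol

n(L) = 28.57 mol
n(D) = (4/2) × 28.57 = 57.14 mol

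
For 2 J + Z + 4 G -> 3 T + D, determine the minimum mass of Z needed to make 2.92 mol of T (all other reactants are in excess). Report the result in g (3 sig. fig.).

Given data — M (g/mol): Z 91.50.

n(T) = 2.920 mol
n(Z) = (1/3) × 2.920 = 0.9733 mol
mass = 0.9733 × 91.50 = 89.06 g

89.1 g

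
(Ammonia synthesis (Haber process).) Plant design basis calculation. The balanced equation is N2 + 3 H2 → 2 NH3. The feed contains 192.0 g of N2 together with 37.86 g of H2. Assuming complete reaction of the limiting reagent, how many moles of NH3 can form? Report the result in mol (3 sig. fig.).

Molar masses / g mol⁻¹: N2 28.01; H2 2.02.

n(N2) = 192.0 / 28.01 = 6.855 mol
n(H2) = 37.86 / 2.02 = 18.74 mol
n/ν for N2 = 6.855/1 = 6.855
n/ν for H2 = 18.74/3 = 6.247
Smallest n/ν is H2 → limiting reagent.
n(NH3) = (2/3) × 18.74 = 12.49 mol

12.5 mol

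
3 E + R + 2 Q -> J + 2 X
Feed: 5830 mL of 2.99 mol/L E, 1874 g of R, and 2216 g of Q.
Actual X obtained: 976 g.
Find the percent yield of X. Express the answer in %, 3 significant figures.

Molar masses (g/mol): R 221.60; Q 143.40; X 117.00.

71.8 %

n(E) = 2.99 × 5830/1000 = 17.43 mol
n(R) = 1874 / 221.60 = 8.457 mol
n(Q) = 2216 / 143.40 = 15.45 mol
n/ν for E = 17.43/3 = 5.810
n/ν for R = 8.457/1 = 8.457
n/ν for Q = 15.45/2 = 7.725
Smallest n/ν is E → limiting reagent.
theoretical n(X) = (2/3) × 17.43 = 11.62 mol → 1360 g
% yield = 976 / 1360 × 100 = 71.76 %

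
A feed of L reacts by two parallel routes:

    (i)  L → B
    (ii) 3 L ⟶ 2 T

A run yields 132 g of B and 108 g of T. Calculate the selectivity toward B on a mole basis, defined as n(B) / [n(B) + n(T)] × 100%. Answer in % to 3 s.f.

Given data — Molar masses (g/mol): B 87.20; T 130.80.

n(B) = 132 / 87.20 = 1.514 mol
n(T) = 108 / 130.80 = 0.8257 mol
selectivity = 1.514/(1.514+0.8257) × 100 = 64.71 %

64.7 %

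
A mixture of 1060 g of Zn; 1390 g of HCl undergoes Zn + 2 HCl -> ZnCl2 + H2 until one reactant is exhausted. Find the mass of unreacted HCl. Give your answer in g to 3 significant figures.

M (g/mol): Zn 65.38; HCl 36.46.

n(Zn) = 1060 / 65.38 = 16.21 mol
n(HCl) = 1390 / 36.46 = 38.12 mol
n/ν for Zn = 16.21/1 = 16.21
n/ν for HCl = 38.12/2 = 19.06
Smallest n/ν is Zn → limiting reagent.
HCl consumed = (2/1) × 16.21 = 32.42 mol
HCl remaining = 38.12 − 32.42 = 5.700 mol
mass = 5.700 × 36.46 = 207.8 g

208 g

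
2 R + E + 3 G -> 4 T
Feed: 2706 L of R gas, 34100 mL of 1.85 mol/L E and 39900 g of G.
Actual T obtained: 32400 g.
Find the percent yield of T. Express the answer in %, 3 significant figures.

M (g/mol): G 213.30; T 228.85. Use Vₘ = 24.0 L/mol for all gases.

62.8 %

n(R) = 2706 / 24.0 = 112.8 mol
n(E) = 1.85 × 34100/1000 = 63.09 mol
n(G) = 39900 / 213.30 = 187.1 mol
n/ν → R: 56.40, E: 63.09, G: 62.37; R is limiting.
theoretical n(T) = (4/2) × 112.8 = 225.6 mol → 51630 g
% yield = 32400 / 51630 × 100 = 62.75 %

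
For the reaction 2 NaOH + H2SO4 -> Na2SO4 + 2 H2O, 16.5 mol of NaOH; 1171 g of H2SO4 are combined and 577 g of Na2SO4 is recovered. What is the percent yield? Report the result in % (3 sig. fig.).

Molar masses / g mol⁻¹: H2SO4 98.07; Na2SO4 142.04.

n(NaOH) = 16.50 mol
n(H2SO4) = 1171 / 98.07 = 11.94 mol
n/ν → NaOH: 8.250, H2SO4: 11.94; NaOH is limiting.
theoretical n(Na2SO4) = (1/2) × 16.50 = 8.250 mol → 1172 g
% yield = 577 / 1172 × 100 = 49.23 %

49.2 %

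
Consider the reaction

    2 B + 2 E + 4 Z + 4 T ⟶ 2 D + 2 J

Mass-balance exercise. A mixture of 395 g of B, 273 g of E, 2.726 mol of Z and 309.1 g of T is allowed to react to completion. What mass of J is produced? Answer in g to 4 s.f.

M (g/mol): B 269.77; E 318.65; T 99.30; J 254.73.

218.2 g

n(B) = 395.0 / 269.77 = 1.464 mol
n(E) = 273.0 / 318.65 = 0.8567 mol
n(Z) = 2.726 mol
n(T) = 309.1 / 99.30 = 3.113 mol
n/ν for B = 1.464/2 = 0.7320
n/ν for E = 0.8567/2 = 0.4284
n/ν for Z = 2.726/4 = 0.6815
n/ν for T = 3.113/4 = 0.7783
Smallest n/ν is E → limiting reagent.
n(J) = (2/2) × 0.8567 = 0.8567 mol
mass = 0.8567 × 254.73 = 218.2 g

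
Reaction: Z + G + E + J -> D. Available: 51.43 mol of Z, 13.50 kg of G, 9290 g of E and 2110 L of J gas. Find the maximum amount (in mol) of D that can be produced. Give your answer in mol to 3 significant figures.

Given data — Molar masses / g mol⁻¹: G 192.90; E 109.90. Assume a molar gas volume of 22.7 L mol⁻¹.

51.4 mol

n(Z) = 51.43 mol
n(G) = 13.50×1000 / 192.90 = 69.98 mol
n(E) = 9290 / 109.90 = 84.53 mol
n(J) = 2110 / 22.7 = 92.95 mol
n/ν for Z = 51.43/1 = 51.43
n/ν for G = 69.98/1 = 69.98
n/ν for E = 84.53/1 = 84.53
n/ν for J = 92.95/1 = 92.95
Smallest n/ν is Z → limiting reagent.
n(D) = (1/1) × 51.43 = 51.43 mol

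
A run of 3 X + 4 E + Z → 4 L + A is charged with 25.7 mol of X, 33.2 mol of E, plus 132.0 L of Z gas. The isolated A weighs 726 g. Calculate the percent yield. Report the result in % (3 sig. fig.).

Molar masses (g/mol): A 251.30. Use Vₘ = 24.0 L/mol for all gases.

n(X) = 25.70 mol
n(E) = 33.20 mol
n(Z) = 132.0 / 24.0 = 5.500 mol
n/ν → X: 8.567, E: 8.300, Z: 5.500; Z is limiting.
theoretical n(A) = (1/1) × 5.500 = 5.500 mol → 1382 g
% yield = 726 / 1382 × 100 = 52.53 %

52.5 %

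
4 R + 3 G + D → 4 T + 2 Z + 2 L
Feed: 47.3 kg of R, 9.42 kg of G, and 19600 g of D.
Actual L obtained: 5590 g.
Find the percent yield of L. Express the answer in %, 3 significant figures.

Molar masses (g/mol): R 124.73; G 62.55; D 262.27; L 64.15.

n(R) = 47.30×1000 / 124.73 = 379.2 mol
n(G) = 9.420×1000 / 62.55 = 150.6 mol
n(D) = 19600 / 262.27 = 74.73 mol
n/ν for R = 379.2/4 = 94.80
n/ν for G = 150.6/3 = 50.20
n/ν for D = 74.73/1 = 74.73
Smallest n/ν is G → limiting reagent.
theoretical n(L) = (2/3) × 150.6 = 100.4 mol → 6441 g
% yield = 5590 / 6441 × 100 = 86.79 %

86.8 %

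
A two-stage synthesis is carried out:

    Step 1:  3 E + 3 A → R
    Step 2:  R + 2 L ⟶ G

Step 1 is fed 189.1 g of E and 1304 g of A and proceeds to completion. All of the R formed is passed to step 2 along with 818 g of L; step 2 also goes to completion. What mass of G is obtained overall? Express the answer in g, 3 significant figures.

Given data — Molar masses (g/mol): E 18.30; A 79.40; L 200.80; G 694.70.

1420 g

Step 1:
n(E) = 189.1 / 18.30 = 10.33 mol
n(A) = 1304 / 79.40 = 16.42 mol
n/ν for E = 10.33/3 = 3.443
n/ν for A = 16.42/3 = 5.473
Smallest n/ν is E → limiting reagent.
n(R) produced = (1/3) × 10.33 = 3.443 mol
Step 2:
n(R) available = 3.443 mol
n(L) = 818.0 / 200.80 = 4.074 mol
n/ν for R = 3.443/1 = 3.443
n/ν for L = 4.074/2 = 2.037
Smallest n/ν is L → limiting reagent.
n(G) = (1/2) × 4.074 = 2.037 mol
mass = 2.037 × 694.70 = 1415 g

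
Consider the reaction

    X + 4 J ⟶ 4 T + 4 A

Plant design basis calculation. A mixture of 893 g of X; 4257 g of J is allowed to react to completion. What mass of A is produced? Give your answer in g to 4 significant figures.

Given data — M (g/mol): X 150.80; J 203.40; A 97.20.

n(X) = 893.0 / 150.80 = 5.922 mol
n(J) = 4257 / 203.40 = 20.93 mol
n/ν for X = 5.922/1 = 5.922
n/ν for J = 20.93/4 = 5.233
Smallest n/ν is J → limiting reagent.
n(A) = (4/4) × 20.93 = 20.93 mol
mass = 20.93 × 97.20 = 2034 g

2034 g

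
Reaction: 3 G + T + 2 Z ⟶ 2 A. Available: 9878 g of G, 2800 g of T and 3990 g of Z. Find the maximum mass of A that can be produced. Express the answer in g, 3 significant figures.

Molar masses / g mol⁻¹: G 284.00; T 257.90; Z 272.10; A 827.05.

n(G) = 9878 / 284.00 = 34.78 mol
n(T) = 2800 / 257.90 = 10.86 mol
n(Z) = 3990 / 272.10 = 14.66 mol
n/ν → G: 11.59, T: 10.86, Z: 7.330; Z is limiting.
n(A) = (2/2) × 14.66 = 14.66 mol
mass = 14.66 × 827.05 = 12120 g

12100 g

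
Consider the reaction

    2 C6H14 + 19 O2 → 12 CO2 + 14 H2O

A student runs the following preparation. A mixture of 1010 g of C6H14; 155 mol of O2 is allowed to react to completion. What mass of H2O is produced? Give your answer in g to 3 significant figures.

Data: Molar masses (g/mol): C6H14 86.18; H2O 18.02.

n(C6H14) = 1010 / 86.18 = 11.72 mol
n(O2) = 155.0 mol
n/ν → C6H14: 5.860, O2: 8.158; C6H14 is limiting.
n(H2O) = (14/2) × 11.72 = 82.04 mol
mass = 82.04 × 18.02 = 1478 g

1480 g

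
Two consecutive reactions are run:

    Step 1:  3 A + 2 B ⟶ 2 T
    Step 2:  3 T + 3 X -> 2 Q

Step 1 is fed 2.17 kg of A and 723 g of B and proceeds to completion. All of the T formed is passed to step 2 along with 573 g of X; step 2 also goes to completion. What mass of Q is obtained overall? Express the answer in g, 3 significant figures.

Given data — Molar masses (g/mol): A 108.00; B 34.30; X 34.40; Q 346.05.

3090 g

Step 1:
n(A) = 2.170×1000 / 108.00 = 20.09 mol
n(B) = 723.0 / 34.30 = 21.08 mol
n/ν for A = 20.09/3 = 6.697
n/ν for B = 21.08/2 = 10.54
Smallest n/ν is A → limiting reagent.
n(T) produced = (2/3) × 20.09 = 13.39 mol
Step 2:
n(T) available = 13.39 mol
n(X) = 573.0 / 34.40 = 16.66 mol
n/ν for T = 13.39/3 = 4.463
n/ν for X = 16.66/3 = 5.553
Smallest n/ν is T → limiting reagent.
n(Q) = (2/3) × 13.39 = 8.927 mol
mass = 8.927 × 346.05 = 3089 g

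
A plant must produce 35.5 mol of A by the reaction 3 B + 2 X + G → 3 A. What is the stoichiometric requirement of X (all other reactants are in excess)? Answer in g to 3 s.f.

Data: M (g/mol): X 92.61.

2190 g

n(A) = 35.50 mol
n(X) = (2/3) × 35.50 = 23.67 mol
mass = 23.67 × 92.61 = 2192 g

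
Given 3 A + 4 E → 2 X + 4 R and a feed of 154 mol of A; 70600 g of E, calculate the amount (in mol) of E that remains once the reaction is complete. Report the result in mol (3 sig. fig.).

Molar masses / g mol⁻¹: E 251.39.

n(A) = 154.0 mol
n(E) = 70600 / 251.39 = 280.8 mol
n/ν → A: 51.33, E: 70.20; A is limiting.
E consumed = (4/3) × 154.0 = 205.3 mol
E remaining = 280.8 − 205.3 = 75.50 mol

75.5 mol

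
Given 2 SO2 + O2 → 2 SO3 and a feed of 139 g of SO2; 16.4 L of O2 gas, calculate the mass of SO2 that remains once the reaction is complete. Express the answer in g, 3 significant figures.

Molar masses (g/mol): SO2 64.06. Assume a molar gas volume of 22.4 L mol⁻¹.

45.2 g

n(SO2) = 139.0 / 64.06 = 2.170 mol
n(O2) = 16.40 / 22.4 = 0.7321 mol
n/ν for SO2 = 2.170/2 = 1.085
n/ν for O2 = 0.7321/1 = 0.7321
Smallest n/ν is O2 → limiting reagent.
SO2 consumed = (2/1) × 0.7321 = 1.464 mol
SO2 remaining = 2.170 − 1.464 = 0.7060 mol
mass = 0.7060 × 64.06 = 45.23 g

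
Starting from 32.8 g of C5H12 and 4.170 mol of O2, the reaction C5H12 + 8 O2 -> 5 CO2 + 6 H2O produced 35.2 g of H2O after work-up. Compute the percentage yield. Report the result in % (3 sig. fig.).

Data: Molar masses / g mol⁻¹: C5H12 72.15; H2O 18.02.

n(C5H12) = 32.80 / 72.15 = 0.4546 mol
n(O2) = 4.170 mol
n/ν for C5H12 = 0.4546/1 = 0.4546
n/ν for O2 = 4.170/8 = 0.5213
Smallest n/ν is C5H12 → limiting reagent.
theoretical n(H2O) = (6/1) × 0.4546 = 2.728 mol → 49.16 g
% yield = 35.2 / 49.16 × 100 = 71.60 %

71.6 %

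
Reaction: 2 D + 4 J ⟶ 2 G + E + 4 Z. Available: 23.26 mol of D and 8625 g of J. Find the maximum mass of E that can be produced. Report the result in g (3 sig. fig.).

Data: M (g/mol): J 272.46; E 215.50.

1710 g

n(D) = 23.26 mol
n(J) = 8625 / 272.46 = 31.66 mol
n/ν for D = 23.26/2 = 11.63
n/ν for J = 31.66/4 = 7.915
Smallest n/ν is J → limiting reagent.
n(E) = (1/4) × 31.66 = 7.915 mol
mass = 7.915 × 215.50 = 1706 g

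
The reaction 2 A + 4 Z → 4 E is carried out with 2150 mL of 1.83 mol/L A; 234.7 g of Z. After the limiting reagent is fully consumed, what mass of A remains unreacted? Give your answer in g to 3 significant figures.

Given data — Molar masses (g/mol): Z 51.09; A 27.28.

n(A) = 1.83 × 2150/1000 = 3.935 mol
n(Z) = 234.7 / 51.09 = 4.594 mol
n/ν for A = 3.935/2 = 1.968
n/ν for Z = 4.594/4 = 1.149
Smallest n/ν is Z → limiting reagent.
A consumed = (2/4) × 4.594 = 2.297 mol
A remaining = 3.935 − 2.297 = 1.638 mol
mass = 1.638 × 27.28 = 44.68 g

44.7 g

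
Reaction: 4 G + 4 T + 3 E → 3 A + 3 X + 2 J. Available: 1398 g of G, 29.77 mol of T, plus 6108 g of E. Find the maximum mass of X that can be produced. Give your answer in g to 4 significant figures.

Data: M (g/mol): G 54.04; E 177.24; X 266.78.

5176 g

n(G) = 1398 / 54.04 = 25.87 mol
n(T) = 29.77 mol
n(E) = 6108 / 177.24 = 34.46 mol
n/ν → G: 6.468, T: 7.443, E: 11.49; G is limiting.
n(X) = (3/4) × 25.87 = 19.40 mol
mass = 19.40 × 266.78 = 5176 g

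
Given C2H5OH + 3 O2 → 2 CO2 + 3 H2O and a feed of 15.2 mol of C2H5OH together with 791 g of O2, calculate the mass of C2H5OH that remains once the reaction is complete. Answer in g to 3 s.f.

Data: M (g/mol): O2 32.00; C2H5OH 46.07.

321 g

n(C2H5OH) = 15.20 mol
n(O2) = 791.0 / 32.00 = 24.72 mol
n/ν for C2H5OH = 15.20/1 = 15.20
n/ν for O2 = 24.72/3 = 8.240
Smallest n/ν is O2 → limiting reagent.
C2H5OH consumed = (1/3) × 24.72 = 8.240 mol
C2H5OH remaining = 15.20 − 8.240 = 6.960 mol
mass = 6.960 × 46.07 = 320.6 g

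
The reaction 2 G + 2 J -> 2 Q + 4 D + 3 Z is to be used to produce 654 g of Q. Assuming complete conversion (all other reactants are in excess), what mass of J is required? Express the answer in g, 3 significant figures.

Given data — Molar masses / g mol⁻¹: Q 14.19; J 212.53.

n(Q) = 654 / 14.19 = 46.09 mol
n(J) = (2/2) × 46.09 = 46.09 mol
mass = 46.09 × 212.53 = 9796 g

9800 g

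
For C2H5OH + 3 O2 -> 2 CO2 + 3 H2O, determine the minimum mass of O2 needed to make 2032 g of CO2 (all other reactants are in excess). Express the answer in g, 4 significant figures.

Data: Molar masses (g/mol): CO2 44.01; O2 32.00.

2216 g

n(CO2) = 2032 / 44.01 = 46.17 mol
n(O2) = (3/2) × 46.17 = 69.26 mol
mass = 69.26 × 32.00 = 2216 g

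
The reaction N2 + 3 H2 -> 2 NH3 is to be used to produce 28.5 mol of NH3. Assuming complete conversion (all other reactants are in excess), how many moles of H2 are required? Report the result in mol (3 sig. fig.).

42.8 mol

n(NH3) = 28.50 mol
n(H2) = (3/2) × 28.50 = 42.75 mol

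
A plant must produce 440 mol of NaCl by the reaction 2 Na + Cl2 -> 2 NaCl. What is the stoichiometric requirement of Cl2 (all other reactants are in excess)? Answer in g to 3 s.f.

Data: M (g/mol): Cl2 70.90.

15600 g

n(NaCl) = 440.0 mol
n(Cl2) = (1/2) × 440.0 = 220.0 mol
mass = 220.0 × 70.90 = 15600 g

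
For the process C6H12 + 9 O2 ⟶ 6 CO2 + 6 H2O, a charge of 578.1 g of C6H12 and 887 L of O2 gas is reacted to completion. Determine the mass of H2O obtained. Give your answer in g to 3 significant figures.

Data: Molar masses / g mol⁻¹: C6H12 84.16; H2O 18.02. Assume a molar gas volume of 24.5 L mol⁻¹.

n(C6H12) = 578.1 / 84.16 = 6.869 mol
n(O2) = 887.0 / 24.5 = 36.20 mol
n/ν for C6H12 = 6.869/1 = 6.869
n/ν for O2 = 36.20/9 = 4.022
Smallest n/ν is O2 → limiting reagent.
n(H2O) = (6/9) × 36.20 = 24.13 mol
mass = 24.13 × 18.02 = 434.8 g

435 g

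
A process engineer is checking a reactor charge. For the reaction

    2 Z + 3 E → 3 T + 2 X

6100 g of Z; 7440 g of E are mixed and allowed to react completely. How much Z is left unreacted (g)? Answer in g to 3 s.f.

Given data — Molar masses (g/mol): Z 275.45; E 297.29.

n(Z) = 6100 / 275.45 = 22.15 mol
n(E) = 7440 / 297.29 = 25.03 mol
n/ν for Z = 22.15/2 = 11.08
n/ν for E = 25.03/3 = 8.343
Smallest n/ν is E → limiting reagent.
Z consumed = (2/3) × 25.03 = 16.69 mol
Z remaining = 22.15 − 16.69 = 5.460 mol
mass = 5.460 × 275.45 = 1504 g

1500 g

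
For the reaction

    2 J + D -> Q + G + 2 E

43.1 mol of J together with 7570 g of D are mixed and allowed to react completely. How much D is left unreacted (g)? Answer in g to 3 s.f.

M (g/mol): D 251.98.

n(J) = 43.10 mol
n(D) = 7570 / 251.98 = 30.04 mol
n/ν → J: 21.55, D: 30.04; J is limiting.
D consumed = (1/2) × 43.10 = 21.55 mol
D remaining = 30.04 − 21.55 = 8.490 mol
mass = 8.490 × 251.98 = 2139 g

2140 g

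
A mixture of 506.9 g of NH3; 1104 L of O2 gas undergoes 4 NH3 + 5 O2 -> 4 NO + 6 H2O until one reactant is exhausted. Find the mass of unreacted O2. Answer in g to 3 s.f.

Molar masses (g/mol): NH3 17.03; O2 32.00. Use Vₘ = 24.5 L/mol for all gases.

n(NH3) = 506.9 / 17.03 = 29.77 mol
n(O2) = 1104 / 24.5 = 45.06 mol
n/ν for NH3 = 29.77/4 = 7.443
n/ν for O2 = 45.06/5 = 9.012
Smallest n/ν is NH3 → limiting reagent.
O2 consumed = (5/4) × 29.77 = 37.21 mol
O2 remaining = 45.06 − 37.21 = 7.850 mol
mass = 7.850 × 32.00 = 251.2 g

251 g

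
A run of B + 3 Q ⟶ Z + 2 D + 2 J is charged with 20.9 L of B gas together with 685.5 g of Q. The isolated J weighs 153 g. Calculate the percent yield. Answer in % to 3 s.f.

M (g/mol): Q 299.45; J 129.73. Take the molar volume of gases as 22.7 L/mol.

77.3 %

n(B) = 20.90 / 22.7 = 0.9207 mol
n(Q) = 685.5 / 299.45 = 2.289 mol
n/ν → B: 0.9207, Q: 0.7630; Q is limiting.
theoretical n(J) = (2/3) × 2.289 = 1.526 mol → 198.0 g
% yield = 153 / 198.0 × 100 = 77.27 %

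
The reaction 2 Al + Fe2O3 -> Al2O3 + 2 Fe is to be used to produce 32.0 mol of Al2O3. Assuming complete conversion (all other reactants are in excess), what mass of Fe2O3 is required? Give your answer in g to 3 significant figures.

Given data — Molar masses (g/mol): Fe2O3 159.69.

5110 g

n(Al2O3) = 32.00 mol
n(Fe2O3) = (1/1) × 32.00 = 32.00 mol
mass = 32.00 × 159.69 = 5110 g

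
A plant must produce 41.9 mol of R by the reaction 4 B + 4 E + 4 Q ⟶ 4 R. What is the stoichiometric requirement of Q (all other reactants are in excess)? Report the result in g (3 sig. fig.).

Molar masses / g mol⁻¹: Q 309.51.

n(R) = 41.90 mol
n(Q) = (4/4) × 41.90 = 41.90 mol
mass = 41.90 × 309.51 = 12970 g

13000 g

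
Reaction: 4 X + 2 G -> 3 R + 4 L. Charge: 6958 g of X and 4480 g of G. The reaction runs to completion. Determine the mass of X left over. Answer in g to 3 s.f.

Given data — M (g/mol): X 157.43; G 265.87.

n(X) = 6958 / 157.43 = 44.20 mol
n(G) = 4480 / 265.87 = 16.85 mol
n/ν for X = 44.20/4 = 11.05
n/ν for G = 16.85/2 = 8.425
Smallest n/ν is G → limiting reagent.
X consumed = (4/2) × 16.85 = 33.70 mol
X remaining = 44.20 − 33.70 = 10.50 mol
mass = 10.50 × 157.43 = 1653 g

1650 g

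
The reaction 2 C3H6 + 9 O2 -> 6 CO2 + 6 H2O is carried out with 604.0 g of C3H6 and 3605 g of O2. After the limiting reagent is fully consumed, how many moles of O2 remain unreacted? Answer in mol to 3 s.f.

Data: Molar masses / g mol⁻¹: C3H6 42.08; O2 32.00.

48.1 mol

n(C3H6) = 604.0 / 42.08 = 14.35 mol
n(O2) = 3605 / 32.00 = 112.7 mol
n/ν for C3H6 = 14.35/2 = 7.175
n/ν for O2 = 112.7/9 = 12.52
Smallest n/ν is C3H6 → limiting reagent.
O2 consumed = (9/2) × 14.35 = 64.58 mol
O2 remaining = 112.7 − 64.58 = 48.12 mol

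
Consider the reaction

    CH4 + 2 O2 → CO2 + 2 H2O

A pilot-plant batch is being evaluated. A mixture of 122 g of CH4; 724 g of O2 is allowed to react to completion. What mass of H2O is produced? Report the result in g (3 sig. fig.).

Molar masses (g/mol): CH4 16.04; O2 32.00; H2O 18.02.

274 g

n(CH4) = 122.0 / 16.04 = 7.606 mol
n(O2) = 724.0 / 32.00 = 22.63 mol
n/ν for CH4 = 7.606/1 = 7.606
n/ν for O2 = 22.63/2 = 11.32
Smallest n/ν is CH4 → limiting reagent.
n(H2O) = (2/1) × 7.606 = 15.21 mol
mass = 15.21 × 18.02 = 274.1 g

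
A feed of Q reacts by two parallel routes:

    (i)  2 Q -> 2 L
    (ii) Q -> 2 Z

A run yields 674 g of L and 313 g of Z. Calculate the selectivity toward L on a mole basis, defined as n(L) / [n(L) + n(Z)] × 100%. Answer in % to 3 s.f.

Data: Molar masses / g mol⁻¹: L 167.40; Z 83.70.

51.8 %

n(L) = 674 / 167.40 = 4.026 mol
n(Z) = 313 / 83.70 = 3.740 mol
selectivity = 4.026/(4.026+3.740) × 100 = 51.84 %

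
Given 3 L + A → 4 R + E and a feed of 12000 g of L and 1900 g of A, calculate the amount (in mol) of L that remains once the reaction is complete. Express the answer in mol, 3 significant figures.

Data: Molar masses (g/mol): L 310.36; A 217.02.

12.4 mol

n(L) = 12000 / 310.36 = 38.66 mol
n(A) = 1900 / 217.02 = 8.755 mol
n/ν for L = 38.66/3 = 12.89
n/ν for A = 8.755/1 = 8.755
Smallest n/ν is A → limiting reagent.
L consumed = (3/1) × 8.755 = 26.27 mol
L remaining = 38.66 − 26.27 = 12.39 mol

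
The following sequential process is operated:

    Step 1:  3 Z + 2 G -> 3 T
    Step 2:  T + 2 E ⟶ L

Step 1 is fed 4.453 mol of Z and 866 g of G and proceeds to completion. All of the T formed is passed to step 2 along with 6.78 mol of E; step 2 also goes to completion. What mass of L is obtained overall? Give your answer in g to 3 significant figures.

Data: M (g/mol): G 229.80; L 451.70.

1530 g

Step 1:
n(Z) = 4.453 mol
n(G) = 866.0 / 229.80 = 3.768 mol
n/ν for Z = 4.453/3 = 1.484
n/ν for G = 3.768/2 = 1.884
Smallest n/ν is Z → limiting reagent.
n(T) produced = (3/3) × 4.453 = 4.453 mol
Step 2:
n(T) available = 4.453 mol
n(E) = 6.780 mol
n/ν for T = 4.453/1 = 4.453
n/ν for E = 6.780/2 = 3.390
Smallest n/ν is E → limiting reagent.
n(L) = (1/2) × 6.780 = 3.390 mol
mass = 3.390 × 451.70 = 1531 g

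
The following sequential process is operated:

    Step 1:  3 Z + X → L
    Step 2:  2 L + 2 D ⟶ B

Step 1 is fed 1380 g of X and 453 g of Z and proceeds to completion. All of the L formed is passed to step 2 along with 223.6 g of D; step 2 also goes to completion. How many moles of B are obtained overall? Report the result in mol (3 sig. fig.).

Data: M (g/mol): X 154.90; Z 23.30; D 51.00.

Step 1:
n(X) = 1380 / 154.90 = 8.909 mol
n(Z) = 453.0 / 23.30 = 19.44 mol
n/ν for X = 8.909/1 = 8.909
n/ν for Z = 19.44/3 = 6.480
Smallest n/ν is Z → limiting reagent.
n(L) produced = (1/3) × 19.44 = 6.480 mol
Step 2:
n(L) available = 6.480 mol
n(D) = 223.6 / 51.00 = 4.384 mol
n/ν for L = 6.480/2 = 3.240
n/ν for D = 4.384/2 = 2.192
Smallest n/ν is D → limiting reagent.
n(B) = (1/2) × 4.384 = 2.192 mol

2.19 mol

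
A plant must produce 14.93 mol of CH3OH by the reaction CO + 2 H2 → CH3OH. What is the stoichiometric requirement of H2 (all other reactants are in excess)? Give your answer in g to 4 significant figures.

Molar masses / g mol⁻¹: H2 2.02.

n(CH3OH) = 14.93 mol
n(H2) = (2/1) × 14.93 = 29.86 mol
mass = 29.86 × 2.02 = 60.32 g

60.32 g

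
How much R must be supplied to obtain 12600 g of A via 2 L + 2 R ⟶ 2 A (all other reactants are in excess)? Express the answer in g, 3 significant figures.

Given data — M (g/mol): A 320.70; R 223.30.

8770 g

n(A) = 12600 / 320.70 = 39.29 mol
n(R) = (2/2) × 39.29 = 39.29 mol
mass = 39.29 × 223.30 = 8773 g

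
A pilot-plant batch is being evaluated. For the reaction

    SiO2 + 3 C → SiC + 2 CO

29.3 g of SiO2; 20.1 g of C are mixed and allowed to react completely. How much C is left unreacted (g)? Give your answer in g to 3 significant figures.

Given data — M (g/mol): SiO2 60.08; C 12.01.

n(SiO2) = 29.30 / 60.08 = 0.4877 mol
n(C) = 20.10 / 12.01 = 1.674 mol
n/ν for SiO2 = 0.4877/1 = 0.4877
n/ν for C = 1.674/3 = 0.5580
Smallest n/ν is SiO2 → limiting reagent.
C consumed = (3/1) × 0.4877 = 1.463 mol
C remaining = 1.674 − 1.463 = 0.2110 mol
mass = 0.2110 × 12.01 = 2.534 g

2.53 g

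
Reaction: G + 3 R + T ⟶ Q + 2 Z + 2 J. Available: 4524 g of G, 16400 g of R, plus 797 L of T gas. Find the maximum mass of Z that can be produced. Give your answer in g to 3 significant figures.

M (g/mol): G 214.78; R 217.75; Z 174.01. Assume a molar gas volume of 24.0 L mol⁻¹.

7330 g

n(G) = 4524 / 214.78 = 21.06 mol
n(R) = 16400 / 217.75 = 75.32 mol
n(T) = 797.0 / 24.0 = 33.21 mol
n/ν for G = 21.06/1 = 21.06
n/ν for R = 75.32/3 = 25.11
n/ν for T = 33.21/1 = 33.21
Smallest n/ν is G → limiting reagent.
n(Z) = (2/1) × 21.06 = 42.12 mol
mass = 42.12 × 174.01 = 7329 g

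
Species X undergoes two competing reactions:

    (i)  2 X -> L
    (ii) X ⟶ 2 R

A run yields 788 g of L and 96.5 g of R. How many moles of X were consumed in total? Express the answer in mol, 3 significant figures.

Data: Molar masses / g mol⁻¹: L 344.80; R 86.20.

5.13 mol

n(L) = 788 / 344.80 = 2.285 mol
n(R) = 96.5 / 86.20 = 1.119 mol
n(X) via (i) = (2/1)×2.285 = 4.570 mol
n(X) via (ii) = (1/2)×1.119 = 0.5595 mol
total n(X) = 4.570 + 0.5595 = 5.130 mol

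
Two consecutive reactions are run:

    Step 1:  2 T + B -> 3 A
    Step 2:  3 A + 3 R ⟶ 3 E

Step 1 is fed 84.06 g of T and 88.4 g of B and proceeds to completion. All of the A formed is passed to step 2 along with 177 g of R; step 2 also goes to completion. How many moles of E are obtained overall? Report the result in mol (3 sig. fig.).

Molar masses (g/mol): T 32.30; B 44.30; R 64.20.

2.76 mol

Step 1:
n(T) = 84.06 / 32.30 = 2.602 mol
n(B) = 88.40 / 44.30 = 1.995 mol
n/ν → T: 1.301, B: 1.995; T is limiting.
n(A) produced = (3/2) × 2.602 = 3.903 mol
Step 2:
n(A) available = 3.903 mol
n(R) = 177.0 / 64.20 = 2.757 mol
n/ν → A: 1.301, R: 0.9190; R is limiting.
n(E) = (3/3) × 2.757 = 2.757 mol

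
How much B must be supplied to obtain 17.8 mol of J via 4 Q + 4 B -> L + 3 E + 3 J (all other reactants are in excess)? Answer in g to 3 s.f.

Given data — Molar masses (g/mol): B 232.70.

5520 g

n(J) = 17.80 mol
n(B) = (4/3) × 17.80 = 23.73 mol
mass = 23.73 × 232.70 = 5522 g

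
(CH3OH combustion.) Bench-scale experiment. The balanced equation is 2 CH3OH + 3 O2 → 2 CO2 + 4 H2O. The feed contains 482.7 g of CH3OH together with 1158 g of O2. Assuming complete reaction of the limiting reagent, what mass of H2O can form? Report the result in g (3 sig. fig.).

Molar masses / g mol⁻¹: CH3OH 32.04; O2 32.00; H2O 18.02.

n(CH3OH) = 482.7 / 32.04 = 15.07 mol
n(O2) = 1158 / 32.00 = 36.19 mol
n/ν for CH3OH = 15.07/2 = 7.535
n/ν for O2 = 36.19/3 = 12.06
Smallest n/ν is CH3OH → limiting reagent.
n(H2O) = (4/2) × 15.07 = 30.14 mol
mass = 30.14 × 18.02 = 543.1 g

543 g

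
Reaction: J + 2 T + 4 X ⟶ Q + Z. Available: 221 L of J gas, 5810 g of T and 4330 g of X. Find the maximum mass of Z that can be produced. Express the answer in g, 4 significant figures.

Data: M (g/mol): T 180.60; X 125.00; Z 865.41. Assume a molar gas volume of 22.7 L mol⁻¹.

n(J) = 221.0 / 22.7 = 9.736 mol
n(T) = 5810 / 180.60 = 32.17 mol
n(X) = 4330 / 125.00 = 34.64 mol
n/ν for J = 9.736/1 = 9.736
n/ν for T = 32.17/2 = 16.09
n/ν for X = 34.64/4 = 8.660
Smallest n/ν is X → limiting reagent.
n(Z) = (1/4) × 34.64 = 8.660 mol
mass = 8.660 × 865.41 = 7494 g

7494 g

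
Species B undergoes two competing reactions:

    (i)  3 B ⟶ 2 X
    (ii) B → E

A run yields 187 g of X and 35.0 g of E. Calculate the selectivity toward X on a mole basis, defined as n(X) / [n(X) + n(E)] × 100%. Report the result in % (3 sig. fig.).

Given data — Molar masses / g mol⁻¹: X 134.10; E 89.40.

78.1 %

n(X) = 187 / 134.10 = 1.394 mol
n(E) = 35.0 / 89.40 = 0.3915 mol
selectivity = 1.394/(1.394+0.3915) × 100 = 78.07 %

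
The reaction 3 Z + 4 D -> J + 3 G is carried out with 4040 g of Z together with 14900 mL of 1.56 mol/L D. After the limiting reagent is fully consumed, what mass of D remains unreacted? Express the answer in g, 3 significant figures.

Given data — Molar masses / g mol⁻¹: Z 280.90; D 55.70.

n(Z) = 4040 / 280.90 = 14.38 mol
n(D) = 1.56 × 14900/1000 = 23.24 mol
n/ν → Z: 4.793, D: 5.810; Z is limiting.
D consumed = (4/3) × 14.38 = 19.17 mol
D remaining = 23.24 − 19.17 = 4.070 mol
mass = 4.070 × 55.70 = 226.7 g

227 g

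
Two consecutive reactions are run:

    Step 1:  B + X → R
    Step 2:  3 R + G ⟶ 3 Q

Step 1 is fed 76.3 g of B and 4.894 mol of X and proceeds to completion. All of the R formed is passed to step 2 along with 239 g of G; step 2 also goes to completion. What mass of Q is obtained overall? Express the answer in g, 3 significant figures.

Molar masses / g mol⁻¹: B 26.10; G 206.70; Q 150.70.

Step 1:
n(B) = 76.30 / 26.10 = 2.923 mol
n(X) = 4.894 mol
n/ν → B: 2.923, X: 4.894; B is limiting.
n(R) produced = (1/1) × 2.923 = 2.923 mol
Step 2:
n(R) available = 2.923 mol
n(G) = 239.0 / 206.70 = 1.156 mol
n/ν → R: 0.9743, G: 1.156; R is limiting.
n(Q) = (3/3) × 2.923 = 2.923 mol
mass = 2.923 × 150.70 = 440.5 g

441 g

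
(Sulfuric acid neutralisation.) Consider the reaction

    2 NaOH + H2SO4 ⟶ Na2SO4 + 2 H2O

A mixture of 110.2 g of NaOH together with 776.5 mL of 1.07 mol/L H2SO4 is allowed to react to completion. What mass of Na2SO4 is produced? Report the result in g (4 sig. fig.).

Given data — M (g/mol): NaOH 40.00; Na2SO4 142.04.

n(NaOH) = 110.2 / 40.00 = 2.755 mol
n(H2SO4) = 1.07 × 776.5/1000 = 0.8309 mol
n/ν for NaOH = 2.755/2 = 1.378
n/ν for H2SO4 = 0.8309/1 = 0.8309
Smallest n/ν is H2SO4 → limiting reagent.
n(Na2SO4) = (1/1) × 0.8309 = 0.8309 mol
mass = 0.8309 × 142.04 = 118.0 g

118.0 g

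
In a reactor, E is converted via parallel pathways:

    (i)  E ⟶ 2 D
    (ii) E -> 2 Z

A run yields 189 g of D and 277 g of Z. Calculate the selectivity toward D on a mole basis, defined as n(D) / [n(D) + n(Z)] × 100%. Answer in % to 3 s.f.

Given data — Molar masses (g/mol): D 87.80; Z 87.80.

40.6 %

n(D) = 189 / 87.80 = 2.153 mol
n(Z) = 277 / 87.80 = 3.155 mol
selectivity = 2.153/(2.153+3.155) × 100 = 40.56 %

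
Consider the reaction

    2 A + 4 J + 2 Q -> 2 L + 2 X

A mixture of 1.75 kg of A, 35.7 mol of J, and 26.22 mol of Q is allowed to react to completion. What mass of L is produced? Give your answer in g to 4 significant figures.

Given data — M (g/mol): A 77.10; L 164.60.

2938 g

n(A) = 1.750×1000 / 77.10 = 22.70 mol
n(J) = 35.70 mol
n(Q) = 26.22 mol
n/ν for A = 22.70/2 = 11.35
n/ν for J = 35.70/4 = 8.925
n/ν for Q = 26.22/2 = 13.11
Smallest n/ν is J → limiting reagent.
n(L) = (2/4) × 35.70 = 17.85 mol
mass = 17.85 × 164.60 = 2938 g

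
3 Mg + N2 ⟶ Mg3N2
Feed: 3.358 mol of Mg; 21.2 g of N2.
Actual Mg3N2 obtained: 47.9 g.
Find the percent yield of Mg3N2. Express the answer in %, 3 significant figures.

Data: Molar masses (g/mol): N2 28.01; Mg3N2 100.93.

n(Mg) = 3.358 mol
n(N2) = 21.20 / 28.01 = 0.7569 mol
n/ν for Mg = 3.358/3 = 1.119
n/ν for N2 = 0.7569/1 = 0.7569
Smallest n/ν is N2 → limiting reagent.
theoretical n(Mg3N2) = (1/1) × 0.7569 = 0.7569 mol → 76.39 g
% yield = 47.9 / 76.39 × 100 = 62.70 %

62.7 %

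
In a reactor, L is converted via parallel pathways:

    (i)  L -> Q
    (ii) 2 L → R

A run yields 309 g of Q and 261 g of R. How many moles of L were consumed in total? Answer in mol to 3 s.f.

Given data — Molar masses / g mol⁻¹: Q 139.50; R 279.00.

4.09 mol

n(Q) = 309 / 139.50 = 2.215 mol
n(R) = 261 / 279.00 = 0.9355 mol
n(L) via (i) = (1/1)×2.215 = 2.215 mol
n(L) via (ii) = (2/1)×0.9355 = 1.871 mol
total n(L) = 2.215 + 1.871 = 4.086 mol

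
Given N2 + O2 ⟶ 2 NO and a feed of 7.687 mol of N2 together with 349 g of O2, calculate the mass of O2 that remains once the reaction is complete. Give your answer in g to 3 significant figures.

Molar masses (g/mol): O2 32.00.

103 g

n(N2) = 7.687 mol
n(O2) = 349.0 / 32.00 = 10.91 mol
n/ν for N2 = 7.687/1 = 7.687
n/ν for O2 = 10.91/1 = 10.91
Smallest n/ν is N2 → limiting reagent.
O2 consumed = (1/1) × 7.687 = 7.687 mol
O2 remaining = 10.91 − 7.687 = 3.223 mol
mass = 3.223 × 32.00 = 103.1 g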